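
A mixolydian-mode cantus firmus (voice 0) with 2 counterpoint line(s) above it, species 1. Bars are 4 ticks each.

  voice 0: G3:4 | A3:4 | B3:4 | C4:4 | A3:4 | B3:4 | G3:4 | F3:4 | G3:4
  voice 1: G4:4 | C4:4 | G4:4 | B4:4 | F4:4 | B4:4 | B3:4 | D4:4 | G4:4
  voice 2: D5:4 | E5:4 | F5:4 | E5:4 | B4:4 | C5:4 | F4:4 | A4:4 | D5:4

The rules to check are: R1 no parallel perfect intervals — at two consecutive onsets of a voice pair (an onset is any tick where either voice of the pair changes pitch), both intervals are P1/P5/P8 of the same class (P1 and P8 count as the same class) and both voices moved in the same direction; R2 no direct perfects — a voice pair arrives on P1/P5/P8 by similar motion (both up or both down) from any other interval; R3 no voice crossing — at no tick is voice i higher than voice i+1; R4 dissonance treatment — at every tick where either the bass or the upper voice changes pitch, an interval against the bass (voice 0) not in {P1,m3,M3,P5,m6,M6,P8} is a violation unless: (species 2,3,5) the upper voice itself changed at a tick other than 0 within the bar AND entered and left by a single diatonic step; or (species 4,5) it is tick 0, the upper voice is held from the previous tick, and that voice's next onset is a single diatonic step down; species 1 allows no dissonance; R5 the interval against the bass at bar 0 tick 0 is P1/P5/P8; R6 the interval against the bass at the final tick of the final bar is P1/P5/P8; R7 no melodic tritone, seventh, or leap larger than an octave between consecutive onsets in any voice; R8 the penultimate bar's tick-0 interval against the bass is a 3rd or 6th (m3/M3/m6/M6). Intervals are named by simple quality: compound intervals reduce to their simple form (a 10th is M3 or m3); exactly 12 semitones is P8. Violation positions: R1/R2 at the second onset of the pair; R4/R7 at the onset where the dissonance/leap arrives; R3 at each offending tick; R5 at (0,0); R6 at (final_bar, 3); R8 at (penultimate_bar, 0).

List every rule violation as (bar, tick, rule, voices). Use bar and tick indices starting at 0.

(1, 0, R1, (0, 2))
(2, 0, R4, (0, 2))
(3, 0, R4, (0, 1))
(4, 0, R4, (0, 2))
(4, 0, R7, (1,))
(5, 0, R2, (0, 1))
(5, 0, R4, (0, 2))
(5, 0, R7, (1,))
(6, 0, R4, (0, 2))
(7, 0, R2, (1, 2))
(8, 0, R1, (1, 2))
(8, 0, R2, (0, 1))
(8, 0, R2, (0, 2))

bar 0: v0=G3 v1=G4 v2=D5 downbeat P5
bar 1: v0=A3 v1=C4 v2=E5 downbeat P5
bar 2: v0=B3 v1=G4 v2=F5 downbeat TT
bar 3: v0=C4 v1=B4 v2=E5 downbeat M3
bar 4: v0=A3 v1=F4 v2=B4 downbeat M2
bar 5: v0=B3 v1=B4 v2=C5 downbeat m2
bar 6: v0=G3 v1=B3 v2=F4 downbeat m7
bar 7: v0=F3 v1=D4 v2=A4 downbeat M3
bar 8: v0=G3 v1=G4 v2=D5 downbeat P5
  -> R1 @ bar 1 tick 0 v(0, 2): G3/D5 P5 -> A3/E5 P5 similar
  -> R4 @ bar 2 tick 0 v(0, 2): B3/F5 TT untreated
  -> R4 @ bar 3 tick 0 v(0, 1): C4/B4 M7 untreated
  -> R4 @ bar 4 tick 0 v(0, 2): A3/B4 M2 untreated
  -> R7 @ bar 4 tick 0 v(1,): B4->F4 leap 6st
  -> R2 @ bar 5 tick 0 v(0, 1): A3/F4 m6 -> B3/B4 P8 similar
  -> R4 @ bar 5 tick 0 v(0, 2): B3/C5 m2 untreated
  -> R7 @ bar 5 tick 0 v(1,): F4->B4 leap 6st
  -> R4 @ bar 6 tick 0 v(0, 2): G3/F4 m7 untreated
  -> R2 @ bar 7 tick 0 v(1, 2): B3/F4 TT -> D4/A4 P5 similar
  -> R1 @ bar 8 tick 0 v(1, 2): D4/A4 P5 -> G4/D5 P5 similar
  -> R2 @ bar 8 tick 0 v(0, 1): F3/D4 M6 -> G3/G4 P8 similar
  -> R2 @ bar 8 tick 0 v(0, 2): F3/A4 M3 -> G3/D5 P5 similar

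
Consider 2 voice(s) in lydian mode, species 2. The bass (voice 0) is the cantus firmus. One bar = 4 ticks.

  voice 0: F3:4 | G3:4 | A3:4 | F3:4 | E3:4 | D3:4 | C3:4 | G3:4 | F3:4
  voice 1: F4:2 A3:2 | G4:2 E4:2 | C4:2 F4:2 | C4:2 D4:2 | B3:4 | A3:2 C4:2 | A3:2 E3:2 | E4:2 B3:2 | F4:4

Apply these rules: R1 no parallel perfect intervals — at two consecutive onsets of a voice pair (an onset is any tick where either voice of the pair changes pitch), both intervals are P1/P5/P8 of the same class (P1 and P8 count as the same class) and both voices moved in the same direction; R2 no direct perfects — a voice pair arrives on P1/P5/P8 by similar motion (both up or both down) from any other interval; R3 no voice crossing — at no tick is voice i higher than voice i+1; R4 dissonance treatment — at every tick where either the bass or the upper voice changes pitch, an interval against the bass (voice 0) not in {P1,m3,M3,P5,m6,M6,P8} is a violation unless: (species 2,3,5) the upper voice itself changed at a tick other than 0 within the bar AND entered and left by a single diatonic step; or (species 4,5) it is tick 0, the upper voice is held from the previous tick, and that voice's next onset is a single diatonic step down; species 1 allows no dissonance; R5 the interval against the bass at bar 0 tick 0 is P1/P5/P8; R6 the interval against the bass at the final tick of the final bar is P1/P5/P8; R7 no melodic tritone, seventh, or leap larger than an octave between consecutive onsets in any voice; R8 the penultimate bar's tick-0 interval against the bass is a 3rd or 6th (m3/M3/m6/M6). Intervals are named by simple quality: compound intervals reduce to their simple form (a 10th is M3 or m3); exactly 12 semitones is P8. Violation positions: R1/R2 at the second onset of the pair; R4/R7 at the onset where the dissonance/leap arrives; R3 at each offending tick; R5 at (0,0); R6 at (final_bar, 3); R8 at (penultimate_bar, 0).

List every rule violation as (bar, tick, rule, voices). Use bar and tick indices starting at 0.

(1, 0, R2, (0, 1))
(1, 0, R7, (1,))
(3, 0, R2, (0, 1))
(4, 0, R2, (0, 1))
(5, 0, R1, (0, 1))
(5, 2, R4, (0, 1))
(8, 0, R7, (1,))

bar 0: v0=F3 v1=F4 downbeat P8
bar 1: v0=G3 v1=G4 downbeat P8
bar 2: v0=A3 v1=C4 downbeat m3
bar 3: v0=F3 v1=C4 downbeat P5
bar 4: v0=E3 v1=B3 downbeat P5
bar 5: v0=D3 v1=A3 downbeat P5
bar 6: v0=C3 v1=A3 downbeat M6
bar 7: v0=G3 v1=E4 downbeat M6
bar 8: v0=F3 v1=F4 downbeat P8
  -> R2 @ bar 1 tick 0 v(0, 1): F3/A3 M3 -> G3/G4 P8 similar
  -> R7 @ bar 1 tick 0 v(1,): A3->G4 leap 10st
  -> R2 @ bar 3 tick 0 v(0, 1): A3/F4 m6 -> F3/C4 P5 similar
  -> R2 @ bar 4 tick 0 v(0, 1): F3/D4 M6 -> E3/B3 P5 similar
  -> R1 @ bar 5 tick 0 v(0, 1): E3/B3 P5 -> D3/A3 P5 similar
  -> R4 @ bar 5 tick 2 v(0, 1): D3/C4 m7 untreated
  -> R7 @ bar 8 tick 0 v(1,): B3->F4 leap 6st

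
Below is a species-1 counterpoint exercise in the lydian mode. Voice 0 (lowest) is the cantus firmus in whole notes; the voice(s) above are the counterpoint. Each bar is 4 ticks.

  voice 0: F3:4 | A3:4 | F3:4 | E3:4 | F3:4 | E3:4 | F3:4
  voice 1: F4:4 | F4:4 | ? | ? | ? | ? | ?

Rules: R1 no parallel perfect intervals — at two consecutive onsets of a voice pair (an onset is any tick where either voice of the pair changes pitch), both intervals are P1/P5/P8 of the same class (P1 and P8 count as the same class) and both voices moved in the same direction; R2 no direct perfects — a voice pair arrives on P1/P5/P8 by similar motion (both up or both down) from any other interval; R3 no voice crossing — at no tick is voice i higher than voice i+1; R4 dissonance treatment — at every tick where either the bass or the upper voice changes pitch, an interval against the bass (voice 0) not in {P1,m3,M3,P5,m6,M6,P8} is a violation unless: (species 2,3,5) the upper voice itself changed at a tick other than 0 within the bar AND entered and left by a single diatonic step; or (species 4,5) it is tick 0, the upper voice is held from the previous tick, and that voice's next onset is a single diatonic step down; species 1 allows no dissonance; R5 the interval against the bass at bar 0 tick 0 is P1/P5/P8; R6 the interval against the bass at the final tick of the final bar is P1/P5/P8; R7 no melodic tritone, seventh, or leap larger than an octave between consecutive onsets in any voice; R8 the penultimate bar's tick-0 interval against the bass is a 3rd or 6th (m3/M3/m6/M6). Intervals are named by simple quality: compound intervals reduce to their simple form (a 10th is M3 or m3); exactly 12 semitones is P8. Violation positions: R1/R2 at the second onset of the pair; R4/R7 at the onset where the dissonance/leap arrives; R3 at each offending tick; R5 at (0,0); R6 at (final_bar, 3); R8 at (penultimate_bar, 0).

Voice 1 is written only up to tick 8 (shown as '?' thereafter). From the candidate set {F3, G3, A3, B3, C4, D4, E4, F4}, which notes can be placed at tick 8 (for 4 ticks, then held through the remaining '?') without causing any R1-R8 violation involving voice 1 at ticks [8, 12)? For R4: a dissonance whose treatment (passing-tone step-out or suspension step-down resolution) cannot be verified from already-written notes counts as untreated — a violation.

{A3, D4, F4}

F3: violates R2
G3: violates R4,R7
A3: legal
B3: violates R4,R7
C4: violates R2
D4: legal
E4: violates R4
F4: legal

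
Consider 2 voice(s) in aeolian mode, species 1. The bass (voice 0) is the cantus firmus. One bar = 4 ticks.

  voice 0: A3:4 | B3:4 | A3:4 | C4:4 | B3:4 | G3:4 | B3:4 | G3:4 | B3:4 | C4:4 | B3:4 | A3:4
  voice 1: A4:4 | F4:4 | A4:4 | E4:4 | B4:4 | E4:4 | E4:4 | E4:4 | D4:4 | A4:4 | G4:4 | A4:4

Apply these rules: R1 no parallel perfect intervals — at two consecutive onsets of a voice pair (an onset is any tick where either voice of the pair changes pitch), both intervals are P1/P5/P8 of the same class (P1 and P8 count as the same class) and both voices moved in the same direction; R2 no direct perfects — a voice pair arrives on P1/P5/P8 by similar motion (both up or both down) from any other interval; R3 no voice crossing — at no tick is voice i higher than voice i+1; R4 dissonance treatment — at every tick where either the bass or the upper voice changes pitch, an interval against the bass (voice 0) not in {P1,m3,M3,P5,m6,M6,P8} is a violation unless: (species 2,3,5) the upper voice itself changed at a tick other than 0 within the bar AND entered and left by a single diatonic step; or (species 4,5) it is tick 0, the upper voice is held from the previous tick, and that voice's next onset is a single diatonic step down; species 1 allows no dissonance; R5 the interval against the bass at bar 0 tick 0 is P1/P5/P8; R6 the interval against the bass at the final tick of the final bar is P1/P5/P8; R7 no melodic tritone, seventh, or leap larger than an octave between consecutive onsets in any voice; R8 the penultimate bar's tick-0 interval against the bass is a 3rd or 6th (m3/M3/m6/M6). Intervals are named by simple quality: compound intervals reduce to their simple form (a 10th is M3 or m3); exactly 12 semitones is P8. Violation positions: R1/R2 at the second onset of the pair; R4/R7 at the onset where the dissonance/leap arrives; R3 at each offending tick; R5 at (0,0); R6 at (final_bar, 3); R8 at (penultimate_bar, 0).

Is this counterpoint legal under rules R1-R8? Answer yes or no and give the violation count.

bar 0: v0=A3 v1=A4 (P8)
bar 1: v0=B3 v1=F4 (TT)
bar 2: v0=A3 v1=A4 (P8)
bar 3: v0=C4 v1=E4 (M3)
bar 4: v0=B3 v1=B4 (P8)
bar 5: v0=G3 v1=E4 (M6)
bar 6: v0=B3 v1=E4 (P4)
bar 7: v0=G3 v1=E4 (M6)
bar 8: v0=B3 v1=D4 (m3)
bar 9: v0=C4 v1=A4 (M6)
bar 10: v0=B3 v1=G4 (m6)
bar 11: v0=A3 v1=A4 (P8)
  R4 @ bar1.0: B3/F4 TT untreated
  R4 @ bar6.0: B3/E4 P4 untreated

No (2 violations)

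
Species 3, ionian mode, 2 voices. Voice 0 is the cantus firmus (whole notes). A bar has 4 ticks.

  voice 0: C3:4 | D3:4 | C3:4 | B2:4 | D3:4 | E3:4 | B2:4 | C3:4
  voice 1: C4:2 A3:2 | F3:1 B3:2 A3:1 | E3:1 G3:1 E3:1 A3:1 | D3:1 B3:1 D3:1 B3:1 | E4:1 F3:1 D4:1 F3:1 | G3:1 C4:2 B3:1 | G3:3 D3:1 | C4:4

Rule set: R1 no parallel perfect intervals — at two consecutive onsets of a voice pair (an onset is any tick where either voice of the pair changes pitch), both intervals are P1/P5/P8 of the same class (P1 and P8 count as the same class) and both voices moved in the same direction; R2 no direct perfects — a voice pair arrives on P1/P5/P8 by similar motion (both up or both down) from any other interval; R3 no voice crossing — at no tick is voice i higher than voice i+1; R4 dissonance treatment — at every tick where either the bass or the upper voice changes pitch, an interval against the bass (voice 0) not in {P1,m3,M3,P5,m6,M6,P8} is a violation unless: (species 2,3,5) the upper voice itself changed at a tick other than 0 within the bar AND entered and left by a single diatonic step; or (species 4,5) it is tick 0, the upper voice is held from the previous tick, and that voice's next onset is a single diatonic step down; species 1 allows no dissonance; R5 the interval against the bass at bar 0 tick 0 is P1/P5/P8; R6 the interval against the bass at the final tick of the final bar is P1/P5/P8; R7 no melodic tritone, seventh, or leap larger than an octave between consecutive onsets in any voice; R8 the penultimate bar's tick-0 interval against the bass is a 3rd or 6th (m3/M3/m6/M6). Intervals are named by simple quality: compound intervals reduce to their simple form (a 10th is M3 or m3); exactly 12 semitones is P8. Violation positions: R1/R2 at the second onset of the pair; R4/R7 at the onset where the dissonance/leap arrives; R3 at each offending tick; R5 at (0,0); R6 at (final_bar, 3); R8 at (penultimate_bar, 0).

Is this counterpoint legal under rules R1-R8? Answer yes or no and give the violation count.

No (5 violations)

bar 0: v0=C3 v1=C4 (P8)
bar 1: v0=D3 v1=F3 (m3)
bar 2: v0=C3 v1=E3 (M3)
bar 3: v0=B2 v1=D3 (m3)
bar 4: v0=D3 v1=E4 (M2)
bar 5: v0=E3 v1=G3 (m3)
bar 6: v0=B2 v1=G3 (m6)
bar 7: v0=C3 v1=C4 (P8)
  R7 @ bar1.1: F3->B3 leap 6st
  R4 @ bar4.0: D3/E4 M2 untreated
  R7 @ bar4.1: E4->F3 leap 11st
  R2 @ bar7.0: B2/D3 m3 -> C3/C4 P8 similar
  R7 @ bar7.0: D3->C4 leap 10st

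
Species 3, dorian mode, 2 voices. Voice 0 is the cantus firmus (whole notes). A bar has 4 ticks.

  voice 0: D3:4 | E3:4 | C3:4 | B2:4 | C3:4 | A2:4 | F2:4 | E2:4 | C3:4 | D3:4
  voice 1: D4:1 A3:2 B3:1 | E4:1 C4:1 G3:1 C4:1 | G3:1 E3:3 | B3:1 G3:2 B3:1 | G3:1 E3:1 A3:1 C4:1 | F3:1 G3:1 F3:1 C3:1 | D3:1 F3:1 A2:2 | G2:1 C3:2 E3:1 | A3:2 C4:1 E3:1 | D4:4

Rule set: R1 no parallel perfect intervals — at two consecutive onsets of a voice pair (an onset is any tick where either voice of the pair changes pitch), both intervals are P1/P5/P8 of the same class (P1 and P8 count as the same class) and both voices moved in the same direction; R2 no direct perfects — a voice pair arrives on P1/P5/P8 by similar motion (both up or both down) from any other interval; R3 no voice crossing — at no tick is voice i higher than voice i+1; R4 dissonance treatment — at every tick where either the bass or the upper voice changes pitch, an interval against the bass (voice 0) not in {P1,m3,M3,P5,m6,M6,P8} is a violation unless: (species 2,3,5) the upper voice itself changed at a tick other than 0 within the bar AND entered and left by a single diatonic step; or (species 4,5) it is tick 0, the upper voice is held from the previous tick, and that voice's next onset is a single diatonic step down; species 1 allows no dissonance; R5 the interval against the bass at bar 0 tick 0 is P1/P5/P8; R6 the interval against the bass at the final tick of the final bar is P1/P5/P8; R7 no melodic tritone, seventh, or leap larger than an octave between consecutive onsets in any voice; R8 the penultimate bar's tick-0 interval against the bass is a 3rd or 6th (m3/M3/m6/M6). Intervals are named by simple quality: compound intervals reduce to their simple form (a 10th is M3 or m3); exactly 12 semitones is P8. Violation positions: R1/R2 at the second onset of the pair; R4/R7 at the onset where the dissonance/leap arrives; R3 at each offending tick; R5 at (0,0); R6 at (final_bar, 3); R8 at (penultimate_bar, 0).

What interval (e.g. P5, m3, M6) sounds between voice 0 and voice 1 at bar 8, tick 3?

voice 0=C3 voice 1=E3 -> M3

M3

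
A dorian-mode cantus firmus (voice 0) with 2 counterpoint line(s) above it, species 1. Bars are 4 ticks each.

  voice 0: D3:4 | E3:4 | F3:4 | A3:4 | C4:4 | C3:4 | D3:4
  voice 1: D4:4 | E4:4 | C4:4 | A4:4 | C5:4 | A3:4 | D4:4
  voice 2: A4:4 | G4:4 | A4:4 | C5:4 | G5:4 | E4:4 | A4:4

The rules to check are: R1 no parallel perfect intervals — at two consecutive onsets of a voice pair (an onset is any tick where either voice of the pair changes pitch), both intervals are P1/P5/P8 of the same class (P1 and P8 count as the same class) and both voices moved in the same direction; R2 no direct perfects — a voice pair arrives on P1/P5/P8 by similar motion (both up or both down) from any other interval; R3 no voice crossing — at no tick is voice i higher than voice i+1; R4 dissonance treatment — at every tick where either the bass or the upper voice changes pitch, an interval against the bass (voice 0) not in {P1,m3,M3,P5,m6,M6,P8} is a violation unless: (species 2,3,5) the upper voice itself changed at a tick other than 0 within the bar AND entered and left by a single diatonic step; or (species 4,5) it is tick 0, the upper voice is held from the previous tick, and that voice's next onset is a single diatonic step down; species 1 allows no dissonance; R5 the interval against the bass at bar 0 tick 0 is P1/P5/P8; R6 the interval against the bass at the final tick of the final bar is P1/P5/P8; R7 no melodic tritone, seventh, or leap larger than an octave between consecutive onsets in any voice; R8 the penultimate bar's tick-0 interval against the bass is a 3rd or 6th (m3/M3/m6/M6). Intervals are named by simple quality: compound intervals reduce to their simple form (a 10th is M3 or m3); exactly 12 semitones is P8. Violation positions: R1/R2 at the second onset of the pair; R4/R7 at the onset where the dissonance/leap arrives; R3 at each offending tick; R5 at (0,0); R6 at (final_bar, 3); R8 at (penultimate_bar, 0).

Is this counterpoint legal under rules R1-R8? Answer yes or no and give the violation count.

bar 0: v0=D3 v1=D4 v2=A4 (P5)
bar 1: v0=E3 v1=E4 v2=G4 (m3)
bar 2: v0=F3 v1=C4 v2=A4 (M3)
bar 3: v0=A3 v1=A4 v2=C5 (m3)
bar 4: v0=C4 v1=C5 v2=G5 (P5)
bar 5: v0=C3 v1=A3 v2=E4 (M3)
bar 6: v0=D3 v1=D4 v2=A4 (P5)
  R1 @ bar1.0: D3/D4 P8 -> E3/E4 P8 similar
  R2 @ bar3.0: F3/C4 P5 -> A3/A4 P8 similar
  R1 @ bar4.0: A3/A4 P8 -> C4/C5 P8 similar
  R2 @ bar4.0: A3/C5 m3 -> C4/G5 P5 similar
  R2 @ bar4.0: A4/C5 m3 -> C5/G5 P5 similar
  R1 @ bar5.0: C5/G5 P5 -> A3/E4 P5 similar
  R7 @ bar5.0: C5->A3 leap 15st
  R7 @ bar5.0: G5->E4 leap 15st
  R1 @ bar6.0: A3/E4 P5 -> D4/A4 P5 similar
  R2 @ bar6.0: C3/A3 M6 -> D3/D4 P8 similar
  R2 @ bar6.0: C3/E4 M3 -> D3/A4 P5 similar

No (11 violations)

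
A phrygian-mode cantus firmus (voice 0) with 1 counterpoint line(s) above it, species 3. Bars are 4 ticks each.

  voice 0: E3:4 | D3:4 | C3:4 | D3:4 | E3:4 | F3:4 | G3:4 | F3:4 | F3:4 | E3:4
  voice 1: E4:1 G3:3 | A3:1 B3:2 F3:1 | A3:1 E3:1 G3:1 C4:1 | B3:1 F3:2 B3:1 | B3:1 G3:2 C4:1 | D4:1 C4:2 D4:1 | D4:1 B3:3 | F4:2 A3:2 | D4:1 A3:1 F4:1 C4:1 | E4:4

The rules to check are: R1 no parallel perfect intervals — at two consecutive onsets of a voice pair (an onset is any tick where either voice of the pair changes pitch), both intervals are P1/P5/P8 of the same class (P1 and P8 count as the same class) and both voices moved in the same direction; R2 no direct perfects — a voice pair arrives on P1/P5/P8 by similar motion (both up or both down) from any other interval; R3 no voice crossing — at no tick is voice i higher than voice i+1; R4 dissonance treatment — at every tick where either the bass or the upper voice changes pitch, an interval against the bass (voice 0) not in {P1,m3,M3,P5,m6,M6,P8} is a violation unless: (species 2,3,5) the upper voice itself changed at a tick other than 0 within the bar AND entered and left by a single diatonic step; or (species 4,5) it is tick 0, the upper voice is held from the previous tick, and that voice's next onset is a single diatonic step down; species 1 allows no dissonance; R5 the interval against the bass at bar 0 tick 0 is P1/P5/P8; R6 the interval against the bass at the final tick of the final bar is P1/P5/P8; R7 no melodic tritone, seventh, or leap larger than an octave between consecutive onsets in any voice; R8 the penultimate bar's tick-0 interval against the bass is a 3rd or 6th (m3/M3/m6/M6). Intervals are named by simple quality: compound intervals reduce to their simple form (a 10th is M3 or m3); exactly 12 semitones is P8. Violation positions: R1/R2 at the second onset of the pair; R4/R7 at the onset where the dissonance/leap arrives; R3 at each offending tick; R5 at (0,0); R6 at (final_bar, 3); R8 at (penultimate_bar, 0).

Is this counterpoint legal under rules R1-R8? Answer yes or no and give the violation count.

No (4 violations)

bar 0: v0=E3 v1=E4 (P8)
bar 1: v0=D3 v1=A3 (P5)
bar 2: v0=C3 v1=A3 (M6)
bar 3: v0=D3 v1=B3 (M6)
bar 4: v0=E3 v1=B3 (P5)
bar 5: v0=F3 v1=D4 (M6)
bar 6: v0=G3 v1=D4 (P5)
bar 7: v0=F3 v1=F4 (P8)
bar 8: v0=F3 v1=D4 (M6)
bar 9: v0=E3 v1=E4 (P8)
  R7 @ bar1.3: B3->F3 leap 6st
  R7 @ bar3.1: B3->F3 leap 6st
  R7 @ bar3.3: F3->B3 leap 6st
  R7 @ bar7.0: B3->F4 leap 6st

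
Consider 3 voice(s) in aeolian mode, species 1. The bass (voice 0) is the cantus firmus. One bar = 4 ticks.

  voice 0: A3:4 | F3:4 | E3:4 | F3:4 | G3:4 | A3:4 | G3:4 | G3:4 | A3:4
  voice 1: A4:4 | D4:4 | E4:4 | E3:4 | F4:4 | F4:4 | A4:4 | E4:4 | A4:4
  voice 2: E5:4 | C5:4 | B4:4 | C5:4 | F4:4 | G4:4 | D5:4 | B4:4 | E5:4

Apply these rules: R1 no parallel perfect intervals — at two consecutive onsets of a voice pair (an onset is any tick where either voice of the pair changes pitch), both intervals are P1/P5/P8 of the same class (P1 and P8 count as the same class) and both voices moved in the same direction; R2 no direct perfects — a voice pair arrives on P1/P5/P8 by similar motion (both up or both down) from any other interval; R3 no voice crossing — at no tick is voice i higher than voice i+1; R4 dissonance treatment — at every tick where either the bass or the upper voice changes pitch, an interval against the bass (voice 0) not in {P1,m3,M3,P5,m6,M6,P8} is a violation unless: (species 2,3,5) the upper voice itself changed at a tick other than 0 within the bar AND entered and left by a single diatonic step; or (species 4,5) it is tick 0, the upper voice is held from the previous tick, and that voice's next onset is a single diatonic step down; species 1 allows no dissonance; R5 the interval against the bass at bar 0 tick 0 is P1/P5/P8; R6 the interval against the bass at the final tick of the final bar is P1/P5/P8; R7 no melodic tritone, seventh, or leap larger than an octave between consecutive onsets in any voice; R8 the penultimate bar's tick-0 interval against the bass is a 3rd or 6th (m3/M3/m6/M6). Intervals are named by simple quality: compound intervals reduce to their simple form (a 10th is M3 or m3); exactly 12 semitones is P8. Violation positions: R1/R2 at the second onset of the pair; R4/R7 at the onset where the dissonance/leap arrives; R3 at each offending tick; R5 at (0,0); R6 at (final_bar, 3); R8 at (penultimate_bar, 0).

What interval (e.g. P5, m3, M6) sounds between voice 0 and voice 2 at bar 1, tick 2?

P5

voice 0=F3 voice 2=C5 -> P5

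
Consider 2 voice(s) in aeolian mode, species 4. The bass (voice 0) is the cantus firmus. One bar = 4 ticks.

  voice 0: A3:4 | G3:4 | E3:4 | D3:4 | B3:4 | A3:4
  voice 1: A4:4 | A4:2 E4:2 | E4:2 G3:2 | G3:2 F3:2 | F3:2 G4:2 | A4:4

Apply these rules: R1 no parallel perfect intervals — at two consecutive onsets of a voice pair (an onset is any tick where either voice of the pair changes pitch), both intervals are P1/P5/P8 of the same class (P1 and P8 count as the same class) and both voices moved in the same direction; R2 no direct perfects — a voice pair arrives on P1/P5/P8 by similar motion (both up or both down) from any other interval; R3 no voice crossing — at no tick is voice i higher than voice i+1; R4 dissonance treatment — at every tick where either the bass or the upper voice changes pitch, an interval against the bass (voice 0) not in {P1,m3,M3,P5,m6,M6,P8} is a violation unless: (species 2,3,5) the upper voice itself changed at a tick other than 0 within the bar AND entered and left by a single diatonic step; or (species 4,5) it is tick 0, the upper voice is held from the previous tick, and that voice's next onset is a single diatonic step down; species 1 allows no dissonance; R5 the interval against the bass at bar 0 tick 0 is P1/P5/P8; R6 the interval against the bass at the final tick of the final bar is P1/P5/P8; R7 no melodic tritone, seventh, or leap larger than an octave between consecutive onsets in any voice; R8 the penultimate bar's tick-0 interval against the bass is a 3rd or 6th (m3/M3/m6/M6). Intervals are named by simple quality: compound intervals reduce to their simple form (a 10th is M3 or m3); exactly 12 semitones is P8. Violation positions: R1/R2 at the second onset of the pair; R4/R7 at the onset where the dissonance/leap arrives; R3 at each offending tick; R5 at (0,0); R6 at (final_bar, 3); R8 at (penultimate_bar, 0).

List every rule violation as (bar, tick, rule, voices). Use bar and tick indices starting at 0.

bar 0: v0=A3 v1=A4 downbeat P8
bar 1: v0=G3 v1=A4 downbeat M2
bar 2: v0=E3 v1=E4 downbeat P8
bar 3: v0=D3 v1=G3 downbeat P4
bar 4: v0=B3 v1=F3 downbeat TT
bar 5: v0=A3 v1=A4 downbeat P8
  -> R4 @ bar 1 tick 0 v(0, 1): G3/A4 M2 untreated
  -> R3 @ bar 4 tick 0 v(0, 1): B3 above F3
  -> R4 @ bar 4 tick 0 v(0, 1): B3/F3 TT untreated
  -> R8 @ bar 4 tick 0 v(0, 1): penult TT not 3rd/6th
  -> R3 @ bar 4 tick 1 v(0, 1): B3 above F3
  -> R7 @ bar 4 tick 2 v(1,): F3->G4 leap 14st

(1, 0, R4, (0, 1))
(4, 0, R3, (0, 1))
(4, 0, R4, (0, 1))
(4, 0, R8, (0, 1))
(4, 1, R3, (0, 1))
(4, 2, R7, (1,))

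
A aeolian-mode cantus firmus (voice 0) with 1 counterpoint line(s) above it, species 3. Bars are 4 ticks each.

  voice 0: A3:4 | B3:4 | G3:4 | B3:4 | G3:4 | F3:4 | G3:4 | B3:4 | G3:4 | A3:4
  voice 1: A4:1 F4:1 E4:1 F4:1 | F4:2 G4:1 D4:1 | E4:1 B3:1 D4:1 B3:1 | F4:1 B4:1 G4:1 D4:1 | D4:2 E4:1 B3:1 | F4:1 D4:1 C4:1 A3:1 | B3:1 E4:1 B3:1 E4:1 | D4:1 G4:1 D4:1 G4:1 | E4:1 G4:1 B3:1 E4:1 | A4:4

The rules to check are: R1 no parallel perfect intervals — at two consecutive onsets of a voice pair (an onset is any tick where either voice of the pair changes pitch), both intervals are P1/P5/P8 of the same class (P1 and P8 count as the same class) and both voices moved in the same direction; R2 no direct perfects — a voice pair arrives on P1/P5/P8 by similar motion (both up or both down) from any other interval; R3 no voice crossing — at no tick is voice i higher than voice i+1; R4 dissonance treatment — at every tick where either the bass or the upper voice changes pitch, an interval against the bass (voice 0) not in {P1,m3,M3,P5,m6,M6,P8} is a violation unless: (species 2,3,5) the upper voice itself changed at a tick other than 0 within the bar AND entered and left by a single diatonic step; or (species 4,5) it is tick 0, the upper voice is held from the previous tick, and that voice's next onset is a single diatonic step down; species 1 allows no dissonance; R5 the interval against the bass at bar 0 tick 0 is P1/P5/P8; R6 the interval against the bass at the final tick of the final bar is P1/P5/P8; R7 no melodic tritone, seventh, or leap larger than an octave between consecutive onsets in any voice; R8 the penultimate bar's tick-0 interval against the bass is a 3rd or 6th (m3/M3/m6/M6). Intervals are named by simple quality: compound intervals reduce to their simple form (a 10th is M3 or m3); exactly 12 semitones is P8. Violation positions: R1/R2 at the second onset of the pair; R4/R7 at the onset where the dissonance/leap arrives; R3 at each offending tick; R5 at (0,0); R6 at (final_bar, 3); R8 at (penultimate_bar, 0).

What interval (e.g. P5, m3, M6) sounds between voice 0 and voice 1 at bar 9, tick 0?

voice 0=A3 voice 1=A4 -> P8

P8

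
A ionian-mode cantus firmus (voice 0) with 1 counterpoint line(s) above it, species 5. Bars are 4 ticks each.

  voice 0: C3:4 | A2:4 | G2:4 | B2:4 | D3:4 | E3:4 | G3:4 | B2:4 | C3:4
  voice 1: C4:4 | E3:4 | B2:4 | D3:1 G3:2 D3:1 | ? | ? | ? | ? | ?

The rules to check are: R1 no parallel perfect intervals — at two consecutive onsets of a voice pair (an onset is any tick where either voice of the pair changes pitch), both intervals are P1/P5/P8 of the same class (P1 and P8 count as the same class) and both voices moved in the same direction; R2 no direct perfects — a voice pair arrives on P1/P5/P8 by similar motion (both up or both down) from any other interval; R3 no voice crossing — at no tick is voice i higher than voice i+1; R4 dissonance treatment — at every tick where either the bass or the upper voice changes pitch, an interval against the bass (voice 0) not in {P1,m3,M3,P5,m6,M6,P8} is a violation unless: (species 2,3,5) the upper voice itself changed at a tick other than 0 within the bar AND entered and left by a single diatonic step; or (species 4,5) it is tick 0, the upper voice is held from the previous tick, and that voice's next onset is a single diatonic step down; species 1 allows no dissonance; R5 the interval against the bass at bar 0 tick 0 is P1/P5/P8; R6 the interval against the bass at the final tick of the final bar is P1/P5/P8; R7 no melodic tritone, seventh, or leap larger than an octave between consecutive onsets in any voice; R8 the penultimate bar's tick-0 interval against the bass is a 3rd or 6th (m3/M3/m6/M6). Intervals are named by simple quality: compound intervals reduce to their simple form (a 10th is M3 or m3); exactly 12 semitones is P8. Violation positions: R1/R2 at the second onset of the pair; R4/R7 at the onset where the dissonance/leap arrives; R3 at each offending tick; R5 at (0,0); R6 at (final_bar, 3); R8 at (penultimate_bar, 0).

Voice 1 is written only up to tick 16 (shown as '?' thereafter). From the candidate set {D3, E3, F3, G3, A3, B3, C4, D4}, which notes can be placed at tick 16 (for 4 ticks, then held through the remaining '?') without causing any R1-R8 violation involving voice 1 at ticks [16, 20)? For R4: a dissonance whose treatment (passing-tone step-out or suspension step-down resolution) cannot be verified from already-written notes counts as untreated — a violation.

{B3, D3, F3}

D3: legal
E3: violates R4
F3: legal
G3: violates R4
A3: violates R2
B3: legal
C4: violates R4,R7
D4: violates R2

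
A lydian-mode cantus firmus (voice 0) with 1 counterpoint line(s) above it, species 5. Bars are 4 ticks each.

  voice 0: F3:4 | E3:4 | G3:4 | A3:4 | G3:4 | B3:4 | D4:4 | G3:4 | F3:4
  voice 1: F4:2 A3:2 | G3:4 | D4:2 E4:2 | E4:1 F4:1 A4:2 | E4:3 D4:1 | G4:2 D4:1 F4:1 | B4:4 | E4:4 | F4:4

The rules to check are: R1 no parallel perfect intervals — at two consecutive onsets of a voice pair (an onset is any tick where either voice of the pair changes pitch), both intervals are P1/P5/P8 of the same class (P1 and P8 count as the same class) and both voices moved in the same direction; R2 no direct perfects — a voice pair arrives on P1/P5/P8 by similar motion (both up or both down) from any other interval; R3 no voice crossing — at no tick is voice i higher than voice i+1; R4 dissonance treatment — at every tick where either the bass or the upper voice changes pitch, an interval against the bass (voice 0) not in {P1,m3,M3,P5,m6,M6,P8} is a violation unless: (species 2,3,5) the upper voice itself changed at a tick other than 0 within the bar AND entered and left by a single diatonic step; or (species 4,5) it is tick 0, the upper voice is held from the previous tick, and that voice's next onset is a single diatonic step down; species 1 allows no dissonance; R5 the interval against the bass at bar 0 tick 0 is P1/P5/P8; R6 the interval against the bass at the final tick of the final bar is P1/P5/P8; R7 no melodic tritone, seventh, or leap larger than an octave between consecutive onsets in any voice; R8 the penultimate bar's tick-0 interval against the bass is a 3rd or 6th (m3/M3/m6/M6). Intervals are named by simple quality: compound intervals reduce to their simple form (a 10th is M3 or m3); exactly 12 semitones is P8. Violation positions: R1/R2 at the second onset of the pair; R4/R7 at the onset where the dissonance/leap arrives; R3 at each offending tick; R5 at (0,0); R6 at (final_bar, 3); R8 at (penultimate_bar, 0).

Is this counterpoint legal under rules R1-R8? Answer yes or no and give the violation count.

bar 0: v0=F3 v1=F4 (P8)
bar 1: v0=E3 v1=G3 (m3)
bar 2: v0=G3 v1=D4 (P5)
bar 3: v0=A3 v1=E4 (P5)
bar 4: v0=G3 v1=E4 (M6)
bar 5: v0=B3 v1=G4 (m6)
bar 6: v0=D4 v1=B4 (M6)
bar 7: v0=G3 v1=E4 (M6)
bar 8: v0=F3 v1=F4 (P8)
  R2 @ bar2.0: E3/G3 m3 -> G3/D4 P5 similar
  R4 @ bar5.3: B3/F4 TT untreated
  R7 @ bar6.0: F4->B4 leap 6st

No (3 violations)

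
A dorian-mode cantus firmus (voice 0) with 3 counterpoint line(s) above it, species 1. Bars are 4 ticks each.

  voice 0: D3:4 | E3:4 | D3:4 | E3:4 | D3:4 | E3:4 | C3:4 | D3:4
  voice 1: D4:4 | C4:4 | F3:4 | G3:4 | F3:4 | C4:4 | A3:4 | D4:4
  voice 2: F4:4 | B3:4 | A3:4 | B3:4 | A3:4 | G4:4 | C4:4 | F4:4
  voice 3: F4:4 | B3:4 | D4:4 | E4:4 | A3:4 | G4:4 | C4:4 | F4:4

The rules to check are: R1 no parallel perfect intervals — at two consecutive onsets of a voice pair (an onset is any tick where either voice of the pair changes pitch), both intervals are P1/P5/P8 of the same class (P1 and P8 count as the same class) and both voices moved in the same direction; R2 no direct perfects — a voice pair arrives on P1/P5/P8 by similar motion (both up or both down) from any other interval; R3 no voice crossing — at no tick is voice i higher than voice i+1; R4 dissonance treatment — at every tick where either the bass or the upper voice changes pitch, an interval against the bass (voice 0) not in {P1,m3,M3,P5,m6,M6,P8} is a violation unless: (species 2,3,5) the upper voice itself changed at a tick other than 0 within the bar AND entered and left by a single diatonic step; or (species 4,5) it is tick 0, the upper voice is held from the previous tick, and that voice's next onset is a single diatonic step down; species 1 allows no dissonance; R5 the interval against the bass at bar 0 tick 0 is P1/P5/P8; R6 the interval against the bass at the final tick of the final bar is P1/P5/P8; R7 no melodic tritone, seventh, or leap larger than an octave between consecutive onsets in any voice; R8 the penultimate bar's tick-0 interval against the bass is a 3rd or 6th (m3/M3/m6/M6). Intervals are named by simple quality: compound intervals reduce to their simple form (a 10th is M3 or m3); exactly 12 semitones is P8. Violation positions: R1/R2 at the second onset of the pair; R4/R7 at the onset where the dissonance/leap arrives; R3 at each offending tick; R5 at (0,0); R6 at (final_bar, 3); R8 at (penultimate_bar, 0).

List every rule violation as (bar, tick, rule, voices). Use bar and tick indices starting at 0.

(0, 0, R5, (0, 2))
(0, 0, R5, (0, 3))
(1, 0, R1, (2, 3))
(1, 0, R3, (1, 2))
(1, 0, R7, (2,))
(1, 0, R7, (3,))
(1, 1, R3, (1, 2))
(1, 2, R3, (1, 2))
(1, 3, R3, (1, 2))
(2, 0, R1, (0, 2))
(3, 0, R1, (0, 2))
(3, 0, R1, (0, 3))
(4, 0, R1, (0, 2))
(4, 0, R2, (0, 3))
(4, 0, R2, (2, 3))
(5, 0, R1, (2, 3))
(5, 0, R2, (1, 2))
(5, 0, R2, (1, 3))
(5, 0, R7, (2,))
(5, 0, R7, (3,))
(6, 0, R1, (2, 3))
(6, 0, R2, (0, 2))
(6, 0, R2, (0, 3))
(6, 0, R8, (0, 2))
(6, 0, R8, (0, 3))
(7, 0, R1, (2, 3))
(7, 0, R2, (0, 1))
(7, 3, R6, (0, 2))
(7, 3, R6, (0, 3))

bar 0: v0=D3 v1=D4 v2=F4 v3=F4 downbeat m3
bar 1: v0=E3 v1=C4 v2=B3 v3=B3 downbeat P5
bar 2: v0=D3 v1=F3 v2=A3 v3=D4 downbeat P8
bar 3: v0=E3 v1=G3 v2=B3 v3=E4 downbeat P8
bar 4: v0=D3 v1=F3 v2=A3 v3=A3 downbeat P5
bar 5: v0=E3 v1=C4 v2=G4 v3=G4 downbeat m3
bar 6: v0=C3 v1=A3 v2=C4 v3=C4 downbeat P8
bar 7: v0=D3 v1=D4 v2=F4 v3=F4 downbeat m3
  -> R5 @ bar 0 tick 0 v(0, 2): opens on m3
  -> R5 @ bar 0 tick 0 v(0, 3): opens on m3
  -> R1 @ bar 1 tick 0 v(2, 3): F4/F4 P1 -> B3/B3 P1 similar
  -> R3 @ bar 1 tick 0 v(1, 2): C4 above B3
  -> R7 @ bar 1 tick 0 v(2,): F4->B3 leap 6st
  -> R7 @ bar 1 tick 0 v(3,): F4->B3 leap 6st
  -> R3 @ bar 1 tick 1 v(1, 2): C4 above B3
  -> R3 @ bar 1 tick 2 v(1, 2): C4 above B3
  -> R3 @ bar 1 tick 3 v(1, 2): C4 above B3
  -> R1 @ bar 2 tick 0 v(0, 2): E3/B3 P5 -> D3/A3 P5 similar
  -> R1 @ bar 3 tick 0 v(0, 2): D3/A3 P5 -> E3/B3 P5 similar
  -> R1 @ bar 3 tick 0 v(0, 3): D3/D4 P8 -> E3/E4 P8 similar
  -> R1 @ bar 4 tick 0 v(0, 2): E3/B3 P5 -> D3/A3 P5 similar
  -> R2 @ bar 4 tick 0 v(0, 3): E3/E4 P8 -> D3/A3 P5 similar
  -> R2 @ bar 4 tick 0 v(2, 3): B3/E4 P4 -> A3/A3 P1 similar
  -> R1 @ bar 5 tick 0 v(2, 3): A3/A3 P1 -> G4/G4 P1 similar
  -> R2 @ bar 5 tick 0 v(1, 2): F3/A3 M3 -> C4/G4 P5 similar
  -> R2 @ bar 5 tick 0 v(1, 3): F3/A3 M3 -> C4/G4 P5 similar
  -> R7 @ bar 5 tick 0 v(2,): A3->G4 leap 10st
  -> R7 @ bar 5 tick 0 v(3,): A3->G4 leap 10st
  -> R1 @ bar 6 tick 0 v(2, 3): G4/G4 P1 -> C4/C4 P1 similar
  -> R2 @ bar 6 tick 0 v(0, 2): E3/G4 m3 -> C3/C4 P8 similar
  -> R2 @ bar 6 tick 0 v(0, 3): E3/G4 m3 -> C3/C4 P8 similar
  -> R8 @ bar 6 tick 0 v(0, 2): penult P8 not 3rd/6th
  -> R8 @ bar 6 tick 0 v(0, 3): penult P8 not 3rd/6th
  -> R1 @ bar 7 tick 0 v(2, 3): C4/C4 P1 -> F4/F4 P1 similar
  -> R2 @ bar 7 tick 0 v(0, 1): C3/A3 M6 -> D3/D4 P8 similar
  -> R6 @ bar 7 tick 3 v(0, 2): closes on m3
  -> R6 @ bar 7 tick 3 v(0, 3): closes on m3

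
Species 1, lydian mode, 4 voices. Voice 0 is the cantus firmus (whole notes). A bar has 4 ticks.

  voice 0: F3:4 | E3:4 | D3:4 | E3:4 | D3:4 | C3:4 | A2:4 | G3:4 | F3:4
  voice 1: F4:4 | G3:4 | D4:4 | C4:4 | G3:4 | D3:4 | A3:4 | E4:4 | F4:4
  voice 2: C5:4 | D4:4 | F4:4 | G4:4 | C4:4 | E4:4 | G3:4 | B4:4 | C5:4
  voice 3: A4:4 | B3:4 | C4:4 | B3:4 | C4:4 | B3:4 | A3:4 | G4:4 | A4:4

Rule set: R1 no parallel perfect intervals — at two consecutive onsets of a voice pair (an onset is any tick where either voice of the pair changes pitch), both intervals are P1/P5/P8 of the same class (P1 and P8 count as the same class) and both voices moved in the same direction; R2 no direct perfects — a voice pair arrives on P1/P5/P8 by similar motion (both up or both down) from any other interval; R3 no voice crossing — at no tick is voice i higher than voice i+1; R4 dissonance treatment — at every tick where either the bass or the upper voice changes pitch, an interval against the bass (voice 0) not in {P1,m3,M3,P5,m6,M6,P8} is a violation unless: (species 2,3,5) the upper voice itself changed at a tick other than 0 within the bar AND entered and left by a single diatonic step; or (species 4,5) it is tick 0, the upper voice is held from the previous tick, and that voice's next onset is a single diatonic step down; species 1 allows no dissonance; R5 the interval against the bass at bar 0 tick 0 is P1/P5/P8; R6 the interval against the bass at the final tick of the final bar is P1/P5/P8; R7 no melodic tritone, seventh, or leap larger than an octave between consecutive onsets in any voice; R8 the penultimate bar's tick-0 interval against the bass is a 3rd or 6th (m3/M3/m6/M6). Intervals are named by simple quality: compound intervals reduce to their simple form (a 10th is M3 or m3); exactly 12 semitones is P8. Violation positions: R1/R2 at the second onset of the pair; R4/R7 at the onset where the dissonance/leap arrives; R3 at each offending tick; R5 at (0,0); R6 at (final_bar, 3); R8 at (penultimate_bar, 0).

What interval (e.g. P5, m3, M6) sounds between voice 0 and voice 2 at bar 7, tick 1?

voice 0=G3 voice 2=B4 -> M3

M3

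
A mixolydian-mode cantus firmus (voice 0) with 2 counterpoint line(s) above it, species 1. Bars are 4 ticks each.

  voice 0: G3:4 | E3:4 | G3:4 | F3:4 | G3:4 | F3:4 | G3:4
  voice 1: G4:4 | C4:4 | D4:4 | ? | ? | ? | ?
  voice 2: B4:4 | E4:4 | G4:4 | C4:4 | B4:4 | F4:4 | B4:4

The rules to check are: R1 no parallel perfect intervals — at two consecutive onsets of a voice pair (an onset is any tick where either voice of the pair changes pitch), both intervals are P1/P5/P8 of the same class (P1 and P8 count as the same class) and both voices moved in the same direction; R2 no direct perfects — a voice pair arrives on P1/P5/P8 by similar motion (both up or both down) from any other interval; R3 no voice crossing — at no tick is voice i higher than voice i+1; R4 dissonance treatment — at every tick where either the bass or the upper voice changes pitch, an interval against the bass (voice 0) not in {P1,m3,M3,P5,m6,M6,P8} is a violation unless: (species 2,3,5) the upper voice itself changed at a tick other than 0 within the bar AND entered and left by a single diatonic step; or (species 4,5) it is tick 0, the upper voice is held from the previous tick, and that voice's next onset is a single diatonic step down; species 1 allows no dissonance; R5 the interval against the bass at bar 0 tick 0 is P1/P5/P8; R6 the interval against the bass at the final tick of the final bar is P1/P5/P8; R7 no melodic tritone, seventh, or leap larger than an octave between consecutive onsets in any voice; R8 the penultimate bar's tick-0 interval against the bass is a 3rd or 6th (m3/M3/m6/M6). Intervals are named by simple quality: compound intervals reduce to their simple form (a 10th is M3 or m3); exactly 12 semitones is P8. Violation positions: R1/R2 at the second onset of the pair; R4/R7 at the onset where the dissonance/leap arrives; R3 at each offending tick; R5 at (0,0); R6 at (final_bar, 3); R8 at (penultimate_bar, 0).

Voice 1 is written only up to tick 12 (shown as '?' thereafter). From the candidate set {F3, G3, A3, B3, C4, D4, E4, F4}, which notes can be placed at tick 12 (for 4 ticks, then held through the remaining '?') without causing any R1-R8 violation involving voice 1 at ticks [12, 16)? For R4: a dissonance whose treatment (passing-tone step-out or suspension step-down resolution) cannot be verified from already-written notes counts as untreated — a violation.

{A3}

F3: violates R2
G3: violates R4
A3: legal
B3: violates R4
C4: violates R1,R2
D4: violates R3
E4: violates R3,R4
F4: violates R3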